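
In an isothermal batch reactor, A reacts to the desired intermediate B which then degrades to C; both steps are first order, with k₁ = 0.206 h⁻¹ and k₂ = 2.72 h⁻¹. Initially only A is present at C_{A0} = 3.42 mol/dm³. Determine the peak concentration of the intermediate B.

At the optimum, C_{B,max}/C_{A0} = (k₁/k₂)^[k₂/(k₂−k₁)].
= (0.206/2.72)^(2.72/(2.72−0.206)) = (0.07574)^(1.082) = 0.06130.
C_{B,max} = 0.06130×3.42 = 0.210 mol/dm³.

0.210 mol/dm³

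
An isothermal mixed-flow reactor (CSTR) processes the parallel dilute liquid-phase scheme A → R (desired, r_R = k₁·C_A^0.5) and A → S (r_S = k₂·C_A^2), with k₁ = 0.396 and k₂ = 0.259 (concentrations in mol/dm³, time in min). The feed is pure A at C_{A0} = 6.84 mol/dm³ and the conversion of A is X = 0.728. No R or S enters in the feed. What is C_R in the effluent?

Exit C_A = C_{A0}(1−X) = 6.84×0.272 = 1.860 mol/dm³.
In a CSTR the entire volume is at exit conditions, so r_R = 0.396×1.860^0.5 = 0.5401 and r_S = 0.259×1.860^2 = 0.8965.
Fraction of consumed A going to R: r_R/(r_R+r_S) = 0.3760.
C_R = 0.3760·C_{A0}·X = 0.3760×6.84×0.728 = 1.87 mol/dm³.

1.87 mol/dm³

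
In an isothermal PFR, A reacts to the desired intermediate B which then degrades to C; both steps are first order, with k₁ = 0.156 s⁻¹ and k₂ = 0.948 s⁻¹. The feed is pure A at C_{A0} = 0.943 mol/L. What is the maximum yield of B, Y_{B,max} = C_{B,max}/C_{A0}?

0.115

For a first-order series the maximum intermediate yield is C_{B,max}/C_{A0} = (k₁/k₂)^[k₂/(k₂−k₁)].
= (0.156/0.948)^(0.948/(0.948−0.156)) = (0.1646)^(1.197) = 0.1153.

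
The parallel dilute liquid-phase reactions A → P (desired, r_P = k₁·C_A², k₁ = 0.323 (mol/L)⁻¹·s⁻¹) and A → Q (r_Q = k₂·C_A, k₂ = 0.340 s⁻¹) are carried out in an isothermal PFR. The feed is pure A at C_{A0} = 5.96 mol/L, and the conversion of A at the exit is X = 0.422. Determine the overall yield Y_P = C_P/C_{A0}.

0.344

C_A = C_{A0}(1−X) = 3.445 mol/L.
Along a PFR/batch, dC_Q/dC_A = −r_Q/(r_P+r_Q) = −k₂/(k₂+k₁·C_A).
Integrating from C_{A0} to C_A: C_Q = (0.340/0.323)·ln[(0.340+0.323·5.96)/(0.340+0.323·3.44)] = 1.053·ln(2.265/1.453) = 0.4676 mol/L.
Then C_P = (C_{A0}−C_A) − C_Q = 2.515 − 0.4676 = 2.048 mol/L.
Y_P = C_P/C_{A0} = 2.048/5.96 = 0.344.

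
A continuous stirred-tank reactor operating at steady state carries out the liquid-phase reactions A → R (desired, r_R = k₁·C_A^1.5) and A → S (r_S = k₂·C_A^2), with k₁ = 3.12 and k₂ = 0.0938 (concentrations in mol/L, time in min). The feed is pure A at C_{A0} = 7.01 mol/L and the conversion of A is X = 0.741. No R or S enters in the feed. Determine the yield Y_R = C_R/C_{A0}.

0.712

Exit C_A = C_{A0}(1−X) = 7.01×0.259 = 1.816 mol/L.
In a CSTR the entire volume is at exit conditions, so r_R = 3.12×1.816^1.5 = 7.633 and r_S = 0.0938×1.816^2 = 0.3092.
Fraction of consumed A going to R: r_R/(r_R+r_S) = 0.9611.
C_R = 0.9611·C_{A0}·X = 0.9611×7.01×0.741 = 4.99 mol/L; Y_R = C_R/C_{A0} = 0.712.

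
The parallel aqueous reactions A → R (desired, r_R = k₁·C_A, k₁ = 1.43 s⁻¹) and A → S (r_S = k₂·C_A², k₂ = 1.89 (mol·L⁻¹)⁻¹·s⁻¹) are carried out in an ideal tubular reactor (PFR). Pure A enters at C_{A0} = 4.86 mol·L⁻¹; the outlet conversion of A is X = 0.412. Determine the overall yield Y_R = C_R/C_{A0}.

0.0686

C_A = C_{A0}(1−X) = 2.858 mol·L⁻¹.
Along a PFR/batch, dC_R/dC_A = −r_R/(r_R+r_S) = −k₁/(k₁+k₂·C_A).
Integrating from C_{A0} to C_A: C_R = (1.43/1.89)·ln[(1.43+1.89·4.86)/(1.43+1.89·2.86)] = 0.7566·ln(10.62/6.831) = 0.3335 mol·L⁻¹.
Y_R = C_R/C_{A0} = 0.3335/4.86 = 0.0686.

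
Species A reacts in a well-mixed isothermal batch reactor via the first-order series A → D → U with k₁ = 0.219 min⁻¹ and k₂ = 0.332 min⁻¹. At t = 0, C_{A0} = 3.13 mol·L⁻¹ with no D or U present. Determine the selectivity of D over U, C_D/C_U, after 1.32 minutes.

4.03

For first-order series with pure A initially, C_D(t) = k₁C_{A0}/(k₂−k₁)·(e^(−k₁t) − e^(−k₂t)).
e^(−k₁t) = e^(−0.219×1.32) = e^(−0.2891) = 0.7490; e^(−k₂t) = e^(−0.4382) = 0.6452.
C_D = 0.219×3.13/(0.332−0.219) × (0.7490−0.6452) = 6.066×0.1038 = 0.6295 mol·L⁻¹.
C_A = C_{A0}e^(−k₁t) = 2.344 mol·L⁻¹, so C_U = C_{A0}−C_A−C_D = 0.1562 mol·L⁻¹; C_D/C_U = 4.03.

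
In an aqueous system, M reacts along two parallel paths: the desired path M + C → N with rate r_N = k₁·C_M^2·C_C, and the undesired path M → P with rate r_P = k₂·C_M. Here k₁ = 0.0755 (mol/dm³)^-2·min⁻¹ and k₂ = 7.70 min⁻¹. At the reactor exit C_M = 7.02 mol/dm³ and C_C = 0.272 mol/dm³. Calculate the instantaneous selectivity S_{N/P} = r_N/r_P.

S_{N/P} = r_N/r_P = (k₁·C_M^2·C_C)/(k₂·C_M) = (k₁/k₂)·C_M·C_C.
= (0.0755×7.020^2×0.2720) / (7.70×7.020) = 1.012/54.05 = 0.0187.

0.0187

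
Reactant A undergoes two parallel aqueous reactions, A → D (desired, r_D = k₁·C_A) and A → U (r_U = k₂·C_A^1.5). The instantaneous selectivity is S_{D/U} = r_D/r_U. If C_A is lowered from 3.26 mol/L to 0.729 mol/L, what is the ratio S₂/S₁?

2.11

S_{D/U} = (k₁/k₂)·C_A^-0.5, so S₂/S₁ = (C_{A,2}/C_{A,1})^-0.5.
= (0.729/3.26)^(-0.5) = (0.2236)^(-0.5) = 2.11.
Selectivity toward D rises as C_A falls — low-concentration operation is favoured.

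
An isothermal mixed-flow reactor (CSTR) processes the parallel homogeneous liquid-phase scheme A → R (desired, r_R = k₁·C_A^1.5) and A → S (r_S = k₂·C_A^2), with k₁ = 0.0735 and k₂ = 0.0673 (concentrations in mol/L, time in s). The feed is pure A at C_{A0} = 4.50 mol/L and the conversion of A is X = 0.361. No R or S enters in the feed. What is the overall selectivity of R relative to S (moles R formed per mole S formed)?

Exit C_A = C_{A0}(1−X) = 4.50×0.639 = 2.876 mol/L.
A CSTR operates uniformly at the exit composition, giving r_R = 0.3584 and r_S = 0.5565 (each k·C_A^n at C_A = 2.876).
Overall selectivity = C_R/C_S = r_Rτ/(r_Sτ) = r_R/r_S = 0.644.

0.644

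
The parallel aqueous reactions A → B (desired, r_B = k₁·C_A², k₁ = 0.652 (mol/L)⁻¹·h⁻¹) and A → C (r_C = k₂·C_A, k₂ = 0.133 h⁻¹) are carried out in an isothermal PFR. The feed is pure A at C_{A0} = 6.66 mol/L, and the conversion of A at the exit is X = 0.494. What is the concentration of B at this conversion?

C_A = C_{A0}(1−X) = 3.370 mol/L.
Along a PFR/batch, dC_C/dC_A = −r_C/(r_B+r_C) = −k₂/(k₂+k₁·C_A).
Integrating from C_{A0} to C_A: C_C = (0.133/0.652)·ln[(0.133+0.652·6.66)/(0.133+0.652·3.37)] = 0.2040·ln(4.475/2.330) = 0.1331 mol/L.
Then C_B = (C_{A0}−C_A) − C_C = 3.290 − 0.1331 = 3.157 mol/L.

3.16 mol/L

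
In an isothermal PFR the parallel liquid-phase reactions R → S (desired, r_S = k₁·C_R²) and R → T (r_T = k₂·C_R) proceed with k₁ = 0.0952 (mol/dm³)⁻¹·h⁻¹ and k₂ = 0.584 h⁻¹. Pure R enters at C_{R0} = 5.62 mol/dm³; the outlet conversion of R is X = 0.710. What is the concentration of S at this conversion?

C_R = C_{R0}(1−X) = 1.630 mol/dm³.
Along a PFR/batch, dC_T/dC_R = −r_T/(r_S+r_T) = −k₂/(k₂+k₁·C_R).
Integrating from C_{R0} to C_R: C_T = (0.584/0.0952)·ln[(0.584+0.0952·5.62)/(0.584+0.0952·1.63)] = 6.134·ln(1.119/0.7392) = 2.544 mol/dm³.
Then C_S = (C_{R0}−C_R) − C_T = 3.990 − 2.544 = 1.446 mol/dm³.

1.45 mol/dm³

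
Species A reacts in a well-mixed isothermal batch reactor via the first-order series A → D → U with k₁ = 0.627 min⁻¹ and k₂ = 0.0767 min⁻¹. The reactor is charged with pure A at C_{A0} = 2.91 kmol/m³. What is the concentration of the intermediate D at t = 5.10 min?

2.11 kmol/m³

The intermediate concentration in a first-order A→B→C sequence is C_D = k₁C_{A0}(e^(−k₁t) − e^(−k₂t))/(k₂−k₁).
e^(−k₁t) = e^(−0.627×5.10) = e^(−3.198) = 0.04086; e^(−k₂t) = e^(−0.3912) = 0.6763.
C_D = 0.627×2.91/(0.0767−0.627) × (0.04086−0.6763) = (-3.316)×(-0.6354) = 2.107 kmol/m³.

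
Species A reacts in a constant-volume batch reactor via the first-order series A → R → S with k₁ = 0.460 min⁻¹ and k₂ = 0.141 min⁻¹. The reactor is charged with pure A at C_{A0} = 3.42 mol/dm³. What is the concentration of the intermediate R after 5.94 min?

The intermediate concentration in a first-order A→B→C sequence is C_R = k₁C_{A0}(e^(−k₁t) − e^(−k₂t))/(k₂−k₁).
e^(−k₁t) = e^(−0.460×5.94) = e^(−2.732) = 0.06506; e^(−k₂t) = e^(−0.8375) = 0.4328.
C_R = 0.460×3.42/(0.141−0.460) × (0.06506−0.4328) = (-4.932)×(-0.3677) = 1.813 mol/dm³.

1.81 mol/dm³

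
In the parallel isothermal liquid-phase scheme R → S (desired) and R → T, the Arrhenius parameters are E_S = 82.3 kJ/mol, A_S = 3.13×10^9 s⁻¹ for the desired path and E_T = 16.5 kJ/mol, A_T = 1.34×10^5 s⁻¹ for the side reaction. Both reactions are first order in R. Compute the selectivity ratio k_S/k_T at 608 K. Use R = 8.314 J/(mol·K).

0.0519

Since both paths have the same order in R, the concentration cancels and S_{S/T} = k_S/k_T = (A_S/A_T)·exp[(E_T−E_S)/(RT)].
(E_T−E_S)/(RT) = (16.5−82.3)×10³/(8.314×608) = -65800/5055 = -13.02.
k_S/k_T = (3.13×10^9/1.34×10^5)·exp(-13.02) = 23358 × 2.222×10^-6 = 0.0519.
Since E_S > E_T, raising the temperature improves selectivity toward S.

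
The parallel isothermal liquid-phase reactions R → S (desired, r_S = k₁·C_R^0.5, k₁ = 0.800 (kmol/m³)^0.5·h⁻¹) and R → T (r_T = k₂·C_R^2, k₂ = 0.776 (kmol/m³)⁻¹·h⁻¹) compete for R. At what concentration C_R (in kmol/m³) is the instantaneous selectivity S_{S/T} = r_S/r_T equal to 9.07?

0.235 kmol/m³

S_{S/T} = (k₁/k₂)·C_R^-1.5 ⇒ C_R = (S·k₂/k₁)^(1/(-1.5)).
= (9.07×0.776/0.800)^(-0.6667) = (8.798)^(-0.6667) = 0.235 kmol/m³.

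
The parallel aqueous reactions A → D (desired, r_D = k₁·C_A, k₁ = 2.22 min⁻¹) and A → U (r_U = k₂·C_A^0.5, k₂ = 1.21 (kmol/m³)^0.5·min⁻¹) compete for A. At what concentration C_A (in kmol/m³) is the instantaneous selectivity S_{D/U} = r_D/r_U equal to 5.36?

8.53 kmol/m³

S_{D/U} = (k₁/k₂)·C_A^0.5 ⇒ C_A = (S·k₂/k₁)^(2).
= (5.36×1.21/2.22)^(2) = (2.921)^(2) = 8.53 kmol/m³.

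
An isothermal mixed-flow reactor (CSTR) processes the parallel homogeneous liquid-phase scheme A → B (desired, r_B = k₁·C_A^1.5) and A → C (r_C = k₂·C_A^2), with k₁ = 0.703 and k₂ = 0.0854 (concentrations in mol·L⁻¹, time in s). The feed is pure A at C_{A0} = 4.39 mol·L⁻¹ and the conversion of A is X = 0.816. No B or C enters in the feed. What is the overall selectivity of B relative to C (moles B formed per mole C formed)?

9.16

Exit C_A = C_{A0}(1−X) = 4.39×0.184 = 0.8078 mol·L⁻¹.
Rates in a CSTR are evaluated at the outlet concentration: r_B = 0.703×0.8078^1.5 = 0.5104, r_C = 0.0854×0.8078^2 = 0.05572.
Overall selectivity = C_B/C_C = r_Bτ/(r_Cτ) = r_B/r_C = 9.16.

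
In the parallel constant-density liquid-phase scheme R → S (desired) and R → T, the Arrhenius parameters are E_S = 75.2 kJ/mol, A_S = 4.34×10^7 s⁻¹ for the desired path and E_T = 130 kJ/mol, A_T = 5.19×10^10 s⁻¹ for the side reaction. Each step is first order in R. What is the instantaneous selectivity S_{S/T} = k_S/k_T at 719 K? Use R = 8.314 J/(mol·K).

Since both paths have the same order in R, the concentration cancels and S_{S/T} = k_S/k_T = (A_S/A_T)·exp[(E_T−E_S)/(RT)].
(E_T−E_S)/(RT) = (130−75.2)×10³/(8.314×719) = 54800/5978 = 9.167.
k_S/k_T = (4.34×10^7/5.19×10^10)·exp(9.167) = 8.362×10^-4 × 9579 = 8.01.

8.01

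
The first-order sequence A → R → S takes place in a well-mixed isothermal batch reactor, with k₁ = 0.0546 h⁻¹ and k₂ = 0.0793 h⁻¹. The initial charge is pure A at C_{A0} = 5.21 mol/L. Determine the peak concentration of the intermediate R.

For a first-order series the maximum intermediate yield is C_{R,max}/C_{A0} = (k₁/k₂)^[k₂/(k₂−k₁)].
= (0.0546/0.0793)^(0.0793/(0.0793−0.0546)) = (0.6885)^(3.211) = 0.3017.
C_{R,max} = 0.3017×5.21 = 1.57 mol/L.

1.57 mol/L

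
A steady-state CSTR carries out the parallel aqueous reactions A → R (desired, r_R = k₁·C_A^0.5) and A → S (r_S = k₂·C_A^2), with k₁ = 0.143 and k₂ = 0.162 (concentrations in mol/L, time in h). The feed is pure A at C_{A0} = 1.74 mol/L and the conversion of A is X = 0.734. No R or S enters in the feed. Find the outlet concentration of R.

0.941 mol/L

Exit C_A = C_{A0}(1−X) = 1.74×0.266 = 0.4628 mol/L.
A CSTR operates uniformly at the exit composition, giving r_R = 0.09729 and r_S = 0.03470 (each k·C_A^n at C_A = 0.4628).
Fraction of consumed A going to R: r_R/(r_R+r_S) = 0.7371.
C_R = 0.7371·C_{A0}·X = 0.7371×1.74×0.734 = 0.941 mol/L.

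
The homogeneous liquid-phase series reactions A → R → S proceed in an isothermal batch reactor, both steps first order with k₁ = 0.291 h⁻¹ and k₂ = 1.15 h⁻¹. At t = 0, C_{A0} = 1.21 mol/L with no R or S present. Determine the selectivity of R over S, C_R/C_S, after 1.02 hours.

The intermediate concentration in a first-order A→B→C sequence is C_R = k₁C_{A0}(e^(−k₁t) − e^(−k₂t))/(k₂−k₁).
e^(−k₁t) = e^(−0.291×1.02) = e^(−0.2968) = 0.7432; e^(−k₂t) = e^(−1.173) = 0.3094.
C_R = 0.291×1.21/(1.15−0.291) × (0.7432−0.3094) = 0.4099×0.4337 = 0.1778 mol/L.
C_A = C_{A0}e^(−k₁t) = 0.8992 mol/L, so C_S = C_{A0}−C_A−C_R = 0.1330 mol/L; C_R/C_S = 1.34.

1.34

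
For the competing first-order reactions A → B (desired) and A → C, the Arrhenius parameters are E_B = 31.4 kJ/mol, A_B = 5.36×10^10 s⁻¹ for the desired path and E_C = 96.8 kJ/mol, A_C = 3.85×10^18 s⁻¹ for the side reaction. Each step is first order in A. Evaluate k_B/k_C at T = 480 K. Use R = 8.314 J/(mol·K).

0.182

Since both paths have the same order in A, the concentration cancels and S_{B/C} = k_B/k_C = (A_B/A_C)·exp[(E_C−E_B)/(RT)].
(E_C−E_B)/(RT) = (96.8−31.4)×10³/(8.314×480) = 65400/3991 = 16.39.
k_B/k_C = (5.36×10^10/3.85×10^18)·exp(16.39) = 1.392×10^-8 × 1.310×10^7 = 0.182.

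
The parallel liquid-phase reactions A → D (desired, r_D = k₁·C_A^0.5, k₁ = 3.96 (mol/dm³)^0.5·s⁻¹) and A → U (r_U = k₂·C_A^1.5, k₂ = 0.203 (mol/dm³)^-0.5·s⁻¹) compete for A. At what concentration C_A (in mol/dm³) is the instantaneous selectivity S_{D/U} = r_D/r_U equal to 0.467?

S_{D/U} = (k₁/k₂)·C_A⁻¹ ⇒ C_A = (S·k₂/k₁)^(-1).
= (0.467×0.203/3.96)^(-1) = (0.02394)^(-1) = 41.8 mol/dm³.

41.8 mol/dm³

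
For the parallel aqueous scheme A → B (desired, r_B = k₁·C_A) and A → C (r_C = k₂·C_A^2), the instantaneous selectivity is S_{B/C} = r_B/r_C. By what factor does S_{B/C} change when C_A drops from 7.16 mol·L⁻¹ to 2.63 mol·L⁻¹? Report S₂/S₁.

S_{B/C} = (k₁/k₂)·C_A⁻¹, so S₂/S₁ = (C_{A,2}/C_{A,1})⁻¹.
= 7.16/2.63 = 2.72.

2.72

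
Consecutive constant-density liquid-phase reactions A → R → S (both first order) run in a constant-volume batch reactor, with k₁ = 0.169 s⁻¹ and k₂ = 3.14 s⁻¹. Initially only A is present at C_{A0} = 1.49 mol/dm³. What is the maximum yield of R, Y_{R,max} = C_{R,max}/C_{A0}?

Evaluating C_R at t_opt = ln(k₂/k₁)/(k₂−k₁) gives C_{R,max}/C_{A0} = (k₁/k₂)^[k₂/(k₂−k₁)].
= (0.169/3.14)^(3.14/(3.14−0.169)) = (0.05382)^(1.057) = 0.04558.

0.0456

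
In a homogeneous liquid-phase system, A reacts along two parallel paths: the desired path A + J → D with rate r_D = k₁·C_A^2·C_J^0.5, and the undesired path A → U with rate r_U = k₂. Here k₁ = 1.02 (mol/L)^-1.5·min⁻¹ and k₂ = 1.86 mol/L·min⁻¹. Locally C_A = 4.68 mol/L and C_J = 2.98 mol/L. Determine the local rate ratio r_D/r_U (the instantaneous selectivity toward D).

20.7

S_{D/U} = r_D/r_U = (k₁·C_A^2·C_J^0.5)/(k₂) = (k₁/k₂)·C_A^2·C_J^0.5.
= (1.02×4.680^2×2.980^0.5) / (1.86) = 38.57/1.860 = 20.7.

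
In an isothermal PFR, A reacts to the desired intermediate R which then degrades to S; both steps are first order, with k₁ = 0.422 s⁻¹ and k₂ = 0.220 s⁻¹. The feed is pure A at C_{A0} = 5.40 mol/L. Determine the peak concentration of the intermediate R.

2.66 mol/L

At the optimum, C_{R,max}/C_{A0} = (k₁/k₂)^[k₂/(k₂−k₁)].
= (0.422/0.220)^(0.220/(0.220−0.422)) = (1.918)^(-1.089) = 0.4919.
C_{R,max} = 0.4919×5.40 = 2.66 mol/L.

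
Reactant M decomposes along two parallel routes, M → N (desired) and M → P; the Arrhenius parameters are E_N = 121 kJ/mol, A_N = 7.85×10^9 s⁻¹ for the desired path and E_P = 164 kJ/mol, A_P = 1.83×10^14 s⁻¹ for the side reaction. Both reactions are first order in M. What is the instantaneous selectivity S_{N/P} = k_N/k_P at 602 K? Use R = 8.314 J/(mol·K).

k_N/k_P = (A_N/A_P)·exp[−(E_N−E_P)/(RT)] = (A_N/A_P)·exp[(E_P−E_N)/(RT)].
(E_P−E_N)/(RT) = (164−121)×10³/(8.314×602) = 43000/5005 = 8.591.
k_N/k_P = (7.85×10^9/1.83×10^14)·exp(8.591) = 4.290×10^-5 × 5385 = 0.231.
Since E_N < E_P, lowering the temperature improves selectivity toward N.

0.231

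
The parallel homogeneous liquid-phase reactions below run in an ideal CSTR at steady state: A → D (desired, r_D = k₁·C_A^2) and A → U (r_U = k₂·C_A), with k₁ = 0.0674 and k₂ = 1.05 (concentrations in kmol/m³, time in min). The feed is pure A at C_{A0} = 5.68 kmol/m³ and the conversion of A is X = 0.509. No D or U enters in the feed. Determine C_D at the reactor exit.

Exit C_A = C_{A0}(1−X) = 5.68×0.491 = 2.789 kmol/m³.
Rates in a CSTR are evaluated at the outlet concentration: r_D = 0.0674×2.789^2 = 0.5242, r_U = 1.05×2.789 = 2.928.
Fraction of consumed A going to D: r_D/(r_D+r_U) = 0.1518.
C_D = 0.1518·C_{A0}·X = 0.1518×5.68×0.509 = 0.439 kmol/m³.

0.439 kmol/m³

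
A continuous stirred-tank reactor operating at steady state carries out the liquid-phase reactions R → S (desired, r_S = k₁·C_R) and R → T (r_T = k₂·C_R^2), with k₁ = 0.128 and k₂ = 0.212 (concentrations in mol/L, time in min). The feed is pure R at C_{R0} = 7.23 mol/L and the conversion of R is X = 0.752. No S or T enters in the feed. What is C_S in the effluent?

1.37 mol/L

Exit C_R = C_{R0}(1−X) = 7.23×0.248 = 1.793 mol/L.
Rates in a CSTR are evaluated at the outlet concentration: r_S = 0.128×1.793 = 0.2295, r_T = 0.212×1.793^2 = 0.6816.
Fraction of consumed R going to S: r_S/(r_S+r_T) = 0.2519.
C_S = 0.2519·C_{R0}·X = 0.2519×7.23×0.752 = 1.37 mol/L.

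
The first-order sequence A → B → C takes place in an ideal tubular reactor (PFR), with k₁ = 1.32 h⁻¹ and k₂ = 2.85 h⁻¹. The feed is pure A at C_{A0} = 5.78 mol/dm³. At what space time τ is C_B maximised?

Setting dC_B/dτ = 0 gives τ_opt = ln(k₂/k₁)/(k₂−k₁).
= ln(2.85/1.32)/(2.85−1.32) = ln(2.159)/1.530 = 0.7697/1.530 = 0.503 h.

0.503 h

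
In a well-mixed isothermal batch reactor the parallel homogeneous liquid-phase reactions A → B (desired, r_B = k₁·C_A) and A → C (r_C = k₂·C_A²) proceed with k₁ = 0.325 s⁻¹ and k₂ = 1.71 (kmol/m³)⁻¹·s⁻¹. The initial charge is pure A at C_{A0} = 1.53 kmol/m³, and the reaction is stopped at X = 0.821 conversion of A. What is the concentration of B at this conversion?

C_A = C_{A0}(1−X) = 0.2739 kmol/m³.
Along a PFR/batch, dC_B/dC_A = −r_B/(r_B+r_C) = −k₁/(k₁+k₂·C_A).
Integrating from C_{A0} to C_A: C_B = (0.325/1.71)·ln[(0.325+1.71·1.53)/(0.325+1.71·0.274)] = 0.1901·ln(2.941/0.7933) = 0.2490 kmol/m³.

0.249 kmol/m³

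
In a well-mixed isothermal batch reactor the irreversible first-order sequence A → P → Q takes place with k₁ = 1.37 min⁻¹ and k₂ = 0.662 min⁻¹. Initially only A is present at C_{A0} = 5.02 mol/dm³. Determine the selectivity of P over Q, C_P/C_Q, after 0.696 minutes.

3.40

Solving the coupled first-order balances gives C_P(t) = [k₁/(k₂−k₁)]·C_{A0}·(e^(−k₁t) − e^(−k₂t)).
e^(−k₁t) = e^(−1.37×0.696) = e^(−0.9535) = 0.3854; e^(−k₂t) = e^(−0.4608) = 0.6308.
C_P = 1.37×5.02/(0.662−1.37) × (0.3854−0.6308) = (-9.714)×(-0.2454) = 2.384 mol/dm³.
C_A = C_{A0}e^(−k₁t) = 1.935 mol/dm³, so C_Q = C_{A0}−C_A−C_P = 0.7013 mol/dm³; C_P/C_Q = 3.40.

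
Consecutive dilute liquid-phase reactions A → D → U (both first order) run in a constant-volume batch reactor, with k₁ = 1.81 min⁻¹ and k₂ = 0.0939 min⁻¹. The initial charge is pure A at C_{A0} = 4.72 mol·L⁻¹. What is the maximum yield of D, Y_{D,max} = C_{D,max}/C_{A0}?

0.851

Evaluating C_D at t_opt = ln(k₂/k₁)/(k₂−k₁) gives C_{D,max}/C_{A0} = (k₁/k₂)^[k₂/(k₂−k₁)].
= (1.81/0.0939)^(0.0939/(0.0939−1.81)) = (19.28)^(-0.05472) = 0.8505.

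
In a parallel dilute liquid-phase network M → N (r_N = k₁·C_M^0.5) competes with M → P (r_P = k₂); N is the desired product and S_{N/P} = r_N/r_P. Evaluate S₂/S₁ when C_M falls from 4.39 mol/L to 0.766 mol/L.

0.418

S_{N/P} = (k₁/k₂)·C_M^0.5, so S₂/S₁ = (C_{M,2}/C_{M,1})^0.5.
= (0.766/4.39)^0.5 = (0.1745)^0.5 = 0.418.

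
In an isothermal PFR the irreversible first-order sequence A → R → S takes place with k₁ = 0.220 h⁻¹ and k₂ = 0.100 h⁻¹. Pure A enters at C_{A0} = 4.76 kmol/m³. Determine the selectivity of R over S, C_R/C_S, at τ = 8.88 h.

The intermediate concentration in a first-order A→B→C sequence is C_R = k₁C_{A0}(e^(−k₁τ) − e^(−k₂τ))/(k₂−k₁).
e^(−k₁τ) = e^(−0.220×8.88) = e^(−1.954) = 0.1418; e^(−k₂τ) = e^(−0.8880) = 0.4115.
C_R = 0.220×4.76/(0.100−0.220) × (0.1418−0.4115) = (-8.727)×(-0.2697) = 2.354 kmol/m³.
C_A = C_{A0}e^(−k₁τ) = 0.6748 kmol/m³, so C_S = C_{A0}−C_A−C_R = 1.731 kmol/m³; C_R/C_S = 1.36.

1.36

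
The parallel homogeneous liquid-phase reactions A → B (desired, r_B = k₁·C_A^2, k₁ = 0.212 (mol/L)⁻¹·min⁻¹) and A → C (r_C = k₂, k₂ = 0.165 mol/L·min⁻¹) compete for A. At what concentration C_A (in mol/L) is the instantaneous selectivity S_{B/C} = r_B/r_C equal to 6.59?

2.26 mol/L

S_{B/C} = (k₁/k₂)·C_A^2 ⇒ C_A = (S·k₂/k₁)^(0.5).
= (6.59×0.165/0.212)^(0.5) = (5.129)^(0.5) = 2.26 mol/L.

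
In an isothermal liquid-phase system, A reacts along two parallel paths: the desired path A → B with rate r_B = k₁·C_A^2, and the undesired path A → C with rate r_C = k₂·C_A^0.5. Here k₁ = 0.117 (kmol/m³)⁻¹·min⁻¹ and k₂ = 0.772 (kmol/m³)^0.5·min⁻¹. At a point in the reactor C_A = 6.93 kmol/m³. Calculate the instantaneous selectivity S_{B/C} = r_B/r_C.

2.76

S_{B/C} = r_B/r_C = (k₁·C_A^2)/(k₂·C_A^0.5) = (k₁/k₂)·C_A^1.5.
= (0.117×6.930^2) / (0.772×6.930^0.5) = 5.619/2.032 = 2.76.
Since the desired path is higher order in A, keeping C_A high (PFR or concentrated feed) favours B.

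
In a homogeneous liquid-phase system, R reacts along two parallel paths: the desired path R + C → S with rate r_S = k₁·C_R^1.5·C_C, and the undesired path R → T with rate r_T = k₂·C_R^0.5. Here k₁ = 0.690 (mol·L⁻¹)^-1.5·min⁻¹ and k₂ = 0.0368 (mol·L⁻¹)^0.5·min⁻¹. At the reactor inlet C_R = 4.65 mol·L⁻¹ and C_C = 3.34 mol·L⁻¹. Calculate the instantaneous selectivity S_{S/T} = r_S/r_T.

291

S_{S/T} = r_S/r_T = (k₁·C_R^1.5·C_C)/(k₂·C_R^0.5) = (k₁/k₂)·C_R·C_C.
= (0.690×4.650^1.5×3.340) / (0.0368×4.650^0.5) = 23.11/0.07935 = 291.
Since the desired path is higher order in R, keeping C_R high (PFR or concentrated feed) favours S.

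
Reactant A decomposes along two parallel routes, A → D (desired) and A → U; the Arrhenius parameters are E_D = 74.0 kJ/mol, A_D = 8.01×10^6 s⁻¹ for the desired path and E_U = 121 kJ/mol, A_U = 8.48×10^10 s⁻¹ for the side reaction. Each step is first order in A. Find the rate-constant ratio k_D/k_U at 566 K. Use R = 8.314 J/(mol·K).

With equal orders, S_{D/U} = k_D/k_U = (A_D/A_U)·exp[(E_U−E_D)/(RT)].
(E_U−E_D)/(RT) = (121−74.0)×10³/(8.314×566) = 47000/4706 = 9.988.
k_D/k_U = (8.01×10^6/8.48×10^10)·exp(9.988) = 9.446×10^-5 × 21760 = 2.06.

2.06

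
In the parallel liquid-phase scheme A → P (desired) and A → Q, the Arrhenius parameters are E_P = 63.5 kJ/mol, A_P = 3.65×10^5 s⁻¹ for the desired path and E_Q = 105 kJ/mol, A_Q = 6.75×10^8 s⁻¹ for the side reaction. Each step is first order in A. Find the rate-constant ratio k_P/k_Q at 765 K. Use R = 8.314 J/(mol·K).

Since both paths have the same order in A, the concentration cancels and S_{P/Q} = k_P/k_Q = (A_P/A_Q)·exp[(E_Q−E_P)/(RT)].
(E_Q−E_P)/(RT) = (105−63.5)×10³/(8.314×765) = 41500/6360 = 6.525.
k_P/k_Q = (3.65×10^5/6.75×10^8)·exp(6.525) = 5.407×10^-4 × 681.9 = 0.369.
Since E_P < E_Q, lowering the temperature improves selectivity toward P.

0.369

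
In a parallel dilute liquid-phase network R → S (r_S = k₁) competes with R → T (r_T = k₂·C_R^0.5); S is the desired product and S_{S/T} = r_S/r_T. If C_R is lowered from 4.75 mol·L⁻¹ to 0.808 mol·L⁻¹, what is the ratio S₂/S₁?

2.42

S_{S/T} = (k₁/k₂)·C_R^-0.5, so S₂/S₁ = (C_{R,2}/C_{R,1})^-0.5.
= (0.808/4.75)^(-0.5) = (0.1701)^(-0.5) = 2.42.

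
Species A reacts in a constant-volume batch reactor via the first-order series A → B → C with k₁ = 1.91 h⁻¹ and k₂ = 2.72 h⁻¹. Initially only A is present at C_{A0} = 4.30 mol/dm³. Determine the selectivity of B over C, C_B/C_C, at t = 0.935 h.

The intermediate concentration in a first-order A→B→C sequence is C_B = k₁C_{A0}(e^(−k₁t) − e^(−k₂t))/(k₂−k₁).
e^(−k₁t) = e^(−1.91×0.935) = e^(−1.786) = 0.1677; e^(−k₂t) = e^(−2.543) = 0.07861.
C_B = 1.91×4.30/(2.72−1.91) × (0.1677−0.07861) = 10.14×0.08904 = 0.9028 mol/dm³.
C_A = C_{A0}e^(−k₁t) = 0.7209 mol/dm³, so C_C = C_{A0}−C_A−C_B = 2.676 mol/dm³; C_B/C_C = 0.337.

0.337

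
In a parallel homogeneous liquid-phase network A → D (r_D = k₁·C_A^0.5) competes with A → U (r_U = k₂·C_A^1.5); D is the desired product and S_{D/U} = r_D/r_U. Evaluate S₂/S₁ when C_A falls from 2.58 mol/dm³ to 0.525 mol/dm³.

4.91

S_{D/U} = (k₁/k₂)·C_A⁻¹, so S₂/S₁ = (C_{A,2}/C_{A,1})⁻¹.
= 2.58/0.525 = 4.91.
Selectivity toward D rises as C_A falls — low-concentration operation is favoured.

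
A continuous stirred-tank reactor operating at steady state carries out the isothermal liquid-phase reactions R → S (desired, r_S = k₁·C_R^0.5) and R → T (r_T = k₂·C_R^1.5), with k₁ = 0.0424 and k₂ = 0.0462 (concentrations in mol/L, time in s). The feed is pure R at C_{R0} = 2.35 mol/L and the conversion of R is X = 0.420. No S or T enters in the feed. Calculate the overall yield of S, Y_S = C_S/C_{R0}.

Exit C_R = C_{R0}(1−X) = 2.35×0.580 = 1.363 mol/L.
Rates in a CSTR are evaluated at the outlet concentration: r_S = 0.0424×1.363^0.5 = 0.04950, r_T = 0.0462×1.363^1.5 = 0.07352.
Fraction of consumed R going to S: r_S/(r_S+r_T) = 0.4024.
C_S = 0.4024·C_{R0}·X = 0.4024×2.35×0.420 = 0.397 mol/L; Y_S = C_S/C_{R0} = 0.169.

0.169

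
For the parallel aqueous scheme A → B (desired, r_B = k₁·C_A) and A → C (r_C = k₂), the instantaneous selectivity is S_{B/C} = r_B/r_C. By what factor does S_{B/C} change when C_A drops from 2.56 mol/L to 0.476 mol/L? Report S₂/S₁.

S_{B/C} = (k₁/k₂)·C_A, so S₂/S₁ = (C_{A,2}/C_{A,1}).
= 0.476/2.56 = 0.186.

0.186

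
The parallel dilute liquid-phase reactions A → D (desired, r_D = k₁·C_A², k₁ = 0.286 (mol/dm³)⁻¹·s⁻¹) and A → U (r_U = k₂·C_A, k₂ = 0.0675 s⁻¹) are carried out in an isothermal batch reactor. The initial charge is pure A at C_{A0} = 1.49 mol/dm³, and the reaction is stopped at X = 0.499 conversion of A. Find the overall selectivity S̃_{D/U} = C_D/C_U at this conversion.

4.59

C_A = C_{A0}(1−X) = 0.7465 mol/dm³.
Along a PFR/batch, dC_U/dC_A = −r_U/(r_D+r_U) = −k₂/(k₂+k₁·C_A).
Integrating from C_{A0} to C_A: C_U = (0.0675/0.286)·ln[(0.0675+0.286·1.49)/(0.0675+0.286·0.746)] = 0.2360·ln(0.4936/0.2810) = 0.1330 mol/dm³.
Then C_D = (C_{A0}−C_A) − C_U = 0.7435 − 0.1330 = 0.6105 mol/dm³.
S̃_{D/U} = C_D/C_U = 0.6105/0.1330 = 4.59.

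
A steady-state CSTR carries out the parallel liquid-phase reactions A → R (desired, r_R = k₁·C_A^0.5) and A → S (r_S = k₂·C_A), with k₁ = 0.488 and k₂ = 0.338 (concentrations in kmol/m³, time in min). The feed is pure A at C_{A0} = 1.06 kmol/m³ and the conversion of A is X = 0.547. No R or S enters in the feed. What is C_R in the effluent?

Exit C_A = C_{A0}(1−X) = 1.06×0.453 = 0.4802 kmol/m³.
A CSTR operates uniformly at the exit composition, giving r_R = 0.3382 and r_S = 0.1623 (each k·C_A^n at C_A = 0.4802).
Fraction of consumed A going to R: r_R/(r_R+r_S) = 0.6757.
C_R = 0.6757·C_{A0}·X = 0.6757×1.06×0.547 = 0.392 kmol/m³.

0.392 kmol/m³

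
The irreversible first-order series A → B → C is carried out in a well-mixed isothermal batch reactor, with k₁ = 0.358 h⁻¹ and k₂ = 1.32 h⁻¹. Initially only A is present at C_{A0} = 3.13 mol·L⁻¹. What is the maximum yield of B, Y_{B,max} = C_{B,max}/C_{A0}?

Evaluating C_B at t_opt = ln(k₂/k₁)/(k₂−k₁) gives C_{B,max}/C_{A0} = (k₁/k₂)^[k₂/(k₂−k₁)].
= (0.358/1.32)^(1.32/(1.32−0.358)) = (0.2712)^(1.372) = 0.1669.

0.167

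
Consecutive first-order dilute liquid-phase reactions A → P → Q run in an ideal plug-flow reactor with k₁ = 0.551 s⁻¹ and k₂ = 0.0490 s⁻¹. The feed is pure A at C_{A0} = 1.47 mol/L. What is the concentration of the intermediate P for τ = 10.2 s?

For first-order series with pure A initially, C_P(τ) = k₁C_{A0}/(k₂−k₁)·(e^(−k₁τ) − e^(−k₂τ)).
e^(−k₁τ) = e^(−0.551×10.2) = e^(−5.620) = 0.003624; e^(−k₂τ) = e^(−0.4998) = 0.6067.
C_P = 0.551×1.47/(0.0490−0.551) × (0.003624−0.6067) = (-1.613)×(-0.6030) = 0.9730 mol/L.

0.973 mol/L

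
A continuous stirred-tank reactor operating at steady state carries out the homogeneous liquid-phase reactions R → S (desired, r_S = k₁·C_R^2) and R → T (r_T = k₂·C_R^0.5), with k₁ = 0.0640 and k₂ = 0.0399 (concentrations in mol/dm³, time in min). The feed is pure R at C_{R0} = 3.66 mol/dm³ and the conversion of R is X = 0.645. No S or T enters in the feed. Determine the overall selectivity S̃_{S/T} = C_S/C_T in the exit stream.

2.38

Exit C_R = C_{R0}(1−X) = 3.66×0.355 = 1.299 mol/dm³.
Rates in a CSTR are evaluated at the outlet concentration: r_S = 0.0640×1.299^2 = 0.1080, r_T = 0.0399×1.299^0.5 = 0.04548.
Overall selectivity = C_S/C_T = r_Sτ/(r_Tτ) = r_S/r_T = 2.38.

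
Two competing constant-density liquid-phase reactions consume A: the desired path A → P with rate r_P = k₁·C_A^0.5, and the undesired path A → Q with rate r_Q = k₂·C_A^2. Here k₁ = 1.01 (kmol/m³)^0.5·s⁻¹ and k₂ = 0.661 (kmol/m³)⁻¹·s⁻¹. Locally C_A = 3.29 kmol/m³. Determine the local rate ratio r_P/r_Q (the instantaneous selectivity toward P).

S_{P/Q} = r_P/r_Q = (k₁·C_A^0.5)/(k₂·C_A^2) = (k₁/k₂)·C_A^-1.5.
= (1.01×3.290^0.5) / (0.661×3.290^2) = 1.832/7.155 = 0.256.

0.256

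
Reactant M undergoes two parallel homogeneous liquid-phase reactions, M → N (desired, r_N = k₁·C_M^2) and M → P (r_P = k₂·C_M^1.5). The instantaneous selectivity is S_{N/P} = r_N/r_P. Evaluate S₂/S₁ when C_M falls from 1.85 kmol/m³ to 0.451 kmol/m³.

0.494

S_{N/P} = (k₁/k₂)·C_M^0.5, so S₂/S₁ = (C_{M,2}/C_{M,1})^0.5.
= (0.451/1.85)^0.5 = (0.2438)^0.5 = 0.494.
Selectivity toward N falls as C_M falls — high-concentration operation is favoured.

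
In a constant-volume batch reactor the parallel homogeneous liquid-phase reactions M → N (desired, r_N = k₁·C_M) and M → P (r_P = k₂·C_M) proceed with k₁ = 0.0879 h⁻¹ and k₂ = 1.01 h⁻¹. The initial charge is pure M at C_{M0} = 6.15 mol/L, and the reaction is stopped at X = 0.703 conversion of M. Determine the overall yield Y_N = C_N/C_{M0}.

0.0563

C_M = C_{M0}(1−X) = 1.827 mol/L.
Both paths are first order in M, so the instantaneous fraction to N is constant: dC_N/d(−C_M) = k₁/(k₁+k₂) = 0.08006.
C_N = 0.08006·(C_{M0}−C_M) = 0.08006×4.323 = 0.346 mol/L.
Y_N = C_N/C_{M0} = 0.3461/6.15 = 0.0563.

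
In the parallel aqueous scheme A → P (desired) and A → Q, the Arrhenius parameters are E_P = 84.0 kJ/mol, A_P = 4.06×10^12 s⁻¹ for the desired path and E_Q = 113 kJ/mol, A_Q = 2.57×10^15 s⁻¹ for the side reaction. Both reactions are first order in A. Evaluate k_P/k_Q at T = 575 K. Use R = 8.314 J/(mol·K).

k_P/k_Q = (A_P/A_Q)·exp[−(E_P−E_Q)/(RT)] = (A_P/A_Q)·exp[(E_Q−E_P)/(RT)].
(E_Q−E_P)/(RT) = (113−84.0)×10³/(8.314×575) = 29000/4781 = 6.066.
k_P/k_Q = (4.06×10^12/2.57×10^15)·exp(6.066) = 0.001580 × 431.1 = 0.681.

0.681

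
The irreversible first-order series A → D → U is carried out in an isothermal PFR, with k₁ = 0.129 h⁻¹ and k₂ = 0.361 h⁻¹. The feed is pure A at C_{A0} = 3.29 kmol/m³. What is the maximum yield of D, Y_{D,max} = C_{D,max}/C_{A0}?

For a first-order series the maximum intermediate yield is C_{D,max}/C_{A0} = (k₁/k₂)^[k₂/(k₂−k₁)].
= (0.129/0.361)^(0.361/(0.361−0.129)) = (0.3573)^(1.556) = 0.2016.

0.202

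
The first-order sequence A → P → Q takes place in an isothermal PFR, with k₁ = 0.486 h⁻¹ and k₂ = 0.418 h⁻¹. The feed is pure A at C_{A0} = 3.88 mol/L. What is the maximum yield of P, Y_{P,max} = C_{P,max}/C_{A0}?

0.396

At the optimum, C_{P,max}/C_{A0} = (k₁/k₂)^[k₂/(k₂−k₁)].
= (0.486/0.418)^(0.418/(0.418−0.486)) = (1.163)^(-6.147) = 0.3959.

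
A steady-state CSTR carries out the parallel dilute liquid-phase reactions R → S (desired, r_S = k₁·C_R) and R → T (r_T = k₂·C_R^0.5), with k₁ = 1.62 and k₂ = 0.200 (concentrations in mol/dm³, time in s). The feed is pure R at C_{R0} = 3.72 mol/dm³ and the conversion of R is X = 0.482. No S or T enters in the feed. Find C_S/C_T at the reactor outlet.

11.2

Exit C_R = C_{R0}(1−X) = 3.72×0.518 = 1.927 mol/dm³.
In a CSTR the entire volume is at exit conditions, so r_S = 1.62×1.927 = 3.122 and r_T = 0.200×1.927^0.5 = 0.2776.
Overall selectivity = C_S/C_T = r_Sτ/(r_Tτ) = r_S/r_T = 11.2.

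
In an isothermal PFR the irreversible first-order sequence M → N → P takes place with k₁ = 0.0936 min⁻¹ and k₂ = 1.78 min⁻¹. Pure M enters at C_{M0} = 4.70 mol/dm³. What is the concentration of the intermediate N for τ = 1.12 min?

For first-order series with pure M initially, C_N(τ) = k₁C_{M0}/(k₂−k₁)·(e^(−k₁τ) − e^(−k₂τ)).
e^(−k₁τ) = e^(−0.0936×1.12) = e^(−0.1048) = 0.9005; e^(−k₂τ) = e^(−1.994) = 0.1362.
C_N = 0.0936×4.70/(1.78−0.0936) × (0.9005−0.1362) = 0.2609×0.7643 = 0.1994 mol/dm³.

0.199 mol/dm³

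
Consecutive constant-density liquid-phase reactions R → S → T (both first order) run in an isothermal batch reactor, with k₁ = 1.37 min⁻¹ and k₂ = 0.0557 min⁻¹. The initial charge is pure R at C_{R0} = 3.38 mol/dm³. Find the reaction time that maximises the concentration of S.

2.44 min

The intermediate peaks when r₁ = r₂, i.e. k₁e^(−k₁t) = k₂e^(−k₂t), giving t_opt = ln(k₂/k₁)/(k₂−k₁).
= ln(0.0557/1.37)/(0.0557−1.37) = ln(0.04066)/-1.314 = -3.203/-1.314 = 2.44 min.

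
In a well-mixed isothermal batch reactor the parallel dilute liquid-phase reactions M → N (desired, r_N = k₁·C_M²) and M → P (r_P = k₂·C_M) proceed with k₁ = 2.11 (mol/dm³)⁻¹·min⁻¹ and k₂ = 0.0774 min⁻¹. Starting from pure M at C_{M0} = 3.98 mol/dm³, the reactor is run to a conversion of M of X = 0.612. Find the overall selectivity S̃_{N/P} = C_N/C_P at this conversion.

70.2

C_M = C_{M0}(1−X) = 1.544 mol/dm³.
Along a PFR/batch, dC_P/dC_M = −r_P/(r_N+r_P) = −k₂/(k₂+k₁·C_M).
Integrating from C_{M0} to C_M: C_P = (0.0774/2.11)·ln[(0.0774+2.11·3.98)/(0.0774+2.11·1.54)] = 0.03668·ln(8.475/3.336) = 0.03420 mol/dm³.
Then C_N = (C_{M0}−C_M) − C_P = 2.436 − 0.03420 = 2.402 mol/dm³.
S̃_{N/P} = C_N/C_P = 2.402/0.03420 = 70.2.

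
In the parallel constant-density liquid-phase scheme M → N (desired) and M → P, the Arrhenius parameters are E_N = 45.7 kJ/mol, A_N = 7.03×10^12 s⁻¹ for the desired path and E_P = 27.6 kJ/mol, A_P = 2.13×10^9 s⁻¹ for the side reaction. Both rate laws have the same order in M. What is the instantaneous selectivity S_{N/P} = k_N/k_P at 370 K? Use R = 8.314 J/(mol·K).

9.19

Since both paths have the same order in M, the concentration cancels and S_{N/P} = k_N/k_P = (A_N/A_P)·exp[(E_P−E_N)/(RT)].
(E_P−E_N)/(RT) = (27.6−45.7)×10³/(8.314×370) = -18100/3076 = -5.884.
k_N/k_P = (7.03×10^12/2.13×10^9)·exp(-5.884) = 3300 × 0.002784 = 9.19.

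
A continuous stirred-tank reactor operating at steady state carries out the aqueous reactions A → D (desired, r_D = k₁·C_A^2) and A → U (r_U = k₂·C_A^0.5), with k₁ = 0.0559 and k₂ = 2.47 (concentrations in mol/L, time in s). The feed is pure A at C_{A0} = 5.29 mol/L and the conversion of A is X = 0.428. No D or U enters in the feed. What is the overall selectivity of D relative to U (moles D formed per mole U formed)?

0.119

Exit C_A = C_{A0}(1−X) = 5.29×0.572 = 3.026 mol/L.
In a CSTR the entire volume is at exit conditions, so r_D = 0.0559×3.026^2 = 0.5118 and r_U = 2.47×3.026^0.5 = 4.297.
Overall selectivity = C_D/C_U = r_Dτ/(r_Uτ) = r_D/r_U = 0.119.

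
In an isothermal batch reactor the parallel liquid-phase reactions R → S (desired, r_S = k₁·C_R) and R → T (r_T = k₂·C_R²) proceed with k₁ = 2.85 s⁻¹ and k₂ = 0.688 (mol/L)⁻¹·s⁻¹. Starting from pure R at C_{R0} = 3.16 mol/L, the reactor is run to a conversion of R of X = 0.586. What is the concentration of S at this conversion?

C_R = C_{R0}(1−X) = 1.308 mol/L.
Along a PFR/batch, dC_S/dC_R = −r_S/(r_S+r_T) = −k₁/(k₁+k₂·C_R).
Integrating from C_{R0} to C_R: C_S = (2.85/0.688)·ln[(2.85+0.688·3.16)/(2.85+0.688·1.31)] = 4.142·ln(5.024/3.750) = 1.212 mol/L.

1.21 mol/L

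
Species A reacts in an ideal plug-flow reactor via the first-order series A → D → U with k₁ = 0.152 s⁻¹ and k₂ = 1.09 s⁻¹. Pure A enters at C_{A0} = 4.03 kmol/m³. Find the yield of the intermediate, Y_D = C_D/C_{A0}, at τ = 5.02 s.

0.0749

Solving the coupled first-order balances gives C_D(τ) = [k₁/(k₂−k₁)]·C_{A0}·(e^(−k₁τ) − e^(−k₂τ)).
e^(−k₁τ) = e^(−0.152×5.02) = e^(−0.7630) = 0.4662; e^(−k₂τ) = e^(−5.472) = 0.004204.
C_D = 0.152×4.03/(1.09−0.152) × (0.4662−0.004204) = 0.6530×0.4620 = 0.3017 kmol/m³.
Y_D = C_D/C_{A0} = 0.3017/4.03 = 0.0749.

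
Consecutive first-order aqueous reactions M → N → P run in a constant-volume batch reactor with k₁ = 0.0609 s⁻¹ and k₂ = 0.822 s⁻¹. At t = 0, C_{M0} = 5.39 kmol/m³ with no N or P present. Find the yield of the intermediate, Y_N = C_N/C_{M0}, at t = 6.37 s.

0.0539

Solving the coupled first-order balances gives C_N(t) = [k₁/(k₂−k₁)]·C_{M0}·(e^(−k₁t) − e^(−k₂t)).
e^(−k₁t) = e^(−0.0609×6.37) = e^(−0.3879) = 0.6785; e^(−k₂t) = e^(−5.236) = 0.005321.
C_N = 0.0609×5.39/(0.822−0.0609) × (0.6785−0.005321) = 0.4313×0.6731 = 0.2903 kmol/m³.
Y_N = C_N/C_{M0} = 0.2903/5.39 = 0.0539.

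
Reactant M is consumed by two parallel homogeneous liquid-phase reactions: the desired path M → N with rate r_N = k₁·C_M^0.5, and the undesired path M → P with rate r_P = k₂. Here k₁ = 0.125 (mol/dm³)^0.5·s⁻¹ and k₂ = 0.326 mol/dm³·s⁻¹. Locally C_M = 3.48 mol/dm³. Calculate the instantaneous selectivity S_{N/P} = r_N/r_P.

S_{N/P} = r_N/r_P = (k₁·C_M^0.5)/(k₂) = (k₁/k₂)·C_M^0.5.
= (0.125×3.480^0.5) / (0.326) = 0.2332/0.3260 = 0.715.
Since the desired path is higher order in M, keeping C_M high (PFR or concentrated feed) favours N.

0.715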